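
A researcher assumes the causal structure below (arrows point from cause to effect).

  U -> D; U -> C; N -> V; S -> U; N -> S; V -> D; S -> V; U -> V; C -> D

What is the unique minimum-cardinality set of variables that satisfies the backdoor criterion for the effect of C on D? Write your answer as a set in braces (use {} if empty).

Variables eligible for adjustment (non-descendants of C, excluding C and D): {N, S, U, V}.
Backdoor paths from C to D:
  P1: C <- U <- S <- N -> V -> D
  P2: C <- U <- S -> V -> D
  P3: C <- U -> V -> D
  P4: C <- U -> D
The empty set is not sufficient: P1 (C <- U <- S <- N -> V -> D) has no collider blocking it and no conditioned non-collider, so it is open.
Try {U}:
  P1: blocked at chain node U ∈ conditioning set.
  P2: blocked at chain node U ∈ conditioning set.
  P3: blocked at fork node U ∈ conditioning set.
  P4: blocked at fork node U ∈ conditioning set.
{U} contains no descendant of C and blocks every backdoor path.
No other singleton works — e.g. {N} leaves P2 open — so {U} is the unique smallest valid adjustment set.

{U}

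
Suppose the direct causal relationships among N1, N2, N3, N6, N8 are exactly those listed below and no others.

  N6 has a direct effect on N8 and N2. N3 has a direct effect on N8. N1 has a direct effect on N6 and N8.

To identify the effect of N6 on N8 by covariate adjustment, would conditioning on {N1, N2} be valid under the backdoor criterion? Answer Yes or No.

Backdoor paths from N6 to N8 (paths whose first edge points into N6):
  P1: N6 <- N1 -> N8
Condition 1 (no descendant of N6 in the set): FAILS — N2 is a descendant of N6.
Condition 2 (every backdoor path blocked by {N1, N2}):
  P1: blocked at fork node N1 ∈ conditioning set.
{N1, N2} does not satisfy the backdoor criterion.

No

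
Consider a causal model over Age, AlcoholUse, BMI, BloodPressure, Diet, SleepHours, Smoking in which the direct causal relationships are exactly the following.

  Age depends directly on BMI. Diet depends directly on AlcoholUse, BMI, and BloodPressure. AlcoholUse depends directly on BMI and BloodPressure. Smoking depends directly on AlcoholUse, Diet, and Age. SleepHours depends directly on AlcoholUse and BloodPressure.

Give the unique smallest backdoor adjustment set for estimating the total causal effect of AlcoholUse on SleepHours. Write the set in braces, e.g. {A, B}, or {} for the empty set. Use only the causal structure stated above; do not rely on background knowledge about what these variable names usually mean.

{BloodPressure}

Variables eligible for adjustment (non-descendants of AlcoholUse, excluding AlcoholUse and SleepHours): {Age, BMI, BloodPressure}.
Backdoor paths from AlcoholUse to SleepHours:
  P1: AlcoholUse <- BMI -> Diet <- BloodPressure -> SleepHours
  P2: AlcoholUse <- BMI -> Age -> Smoking <- Diet <- BloodPressure -> SleepHours
  P3: AlcoholUse <- BloodPressure -> SleepHours
The empty set is not sufficient: P3 (AlcoholUse <- BloodPressure -> SleepHours) has no collider blocking it and no conditioned non-collider, so it is open.
Try {BloodPressure}:
  P1: blocked at collider Diet (neither it nor any descendant is in the conditioning set).
  P2: blocked at collider Smoking (neither it nor any descendant is in the conditioning set).
  P3: blocked at fork node BloodPressure ∈ conditioning set.
{BloodPressure} contains no descendant of AlcoholUse and blocks every backdoor path.
No other singleton works — e.g. {BMI} leaves P3 open — so {BloodPressure} is the unique smallest valid adjustment set.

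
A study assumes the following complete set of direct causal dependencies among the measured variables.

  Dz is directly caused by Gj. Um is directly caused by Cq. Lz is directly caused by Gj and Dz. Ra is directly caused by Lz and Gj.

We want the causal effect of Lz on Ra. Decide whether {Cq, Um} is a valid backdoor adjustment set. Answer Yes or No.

Backdoor paths from Lz to Ra (paths whose first edge points into Lz):
  P1: Lz <- Gj -> Ra
  P2: Lz <- Dz <- Gj -> Ra
Condition 1 (no descendant of Lz in the set): holds — descendants of Lz are {Ra}; none are in {Cq, Um}.
Condition 2 (every backdoor path blocked by {Cq, Um}):
  P1: open — no interior node is in the conditioning set.
  P2: open — no interior node is in the conditioning set.
{Cq, Um} does not satisfy the backdoor criterion.

No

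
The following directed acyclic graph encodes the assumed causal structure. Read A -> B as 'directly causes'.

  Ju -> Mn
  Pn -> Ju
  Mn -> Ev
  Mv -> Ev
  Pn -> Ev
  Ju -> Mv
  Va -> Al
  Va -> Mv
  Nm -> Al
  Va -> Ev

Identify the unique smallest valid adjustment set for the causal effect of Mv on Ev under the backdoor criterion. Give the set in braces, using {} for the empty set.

{Ju, Va}

Variables eligible for adjustment (non-descendants of Mv, excluding Mv and Ev): {Al, Ju, Mn, Nm, Pn, Va}.
Backdoor paths from Mv to Ev:
  P1: Mv <- Va -> Ev
  P2: Mv <- Ju <- Pn -> Ev
  P3: Mv <- Ju -> Mn -> Ev
The empty set is not sufficient: P1 (Mv <- Va -> Ev) has no collider blocking it and no conditioned non-collider, so it is open.
Try {Ju, Va}:
  P1: blocked at fork node Va ∈ conditioning set.
  P2: blocked at chain node Ju ∈ conditioning set.
  P3: blocked at fork node Ju ∈ conditioning set.
{Ju, Va} contains no descendant of Mv and blocks every backdoor path.
Every element of {Ju, Va} is needed (dropping Ju leaves P2 open; dropping Va leaves P1 open), so no proper subset is valid.
Among all size-2 subsets of the eligible variables, only {Ju, Va} blocks every backdoor path, so it is the unique smallest valid adjustment set.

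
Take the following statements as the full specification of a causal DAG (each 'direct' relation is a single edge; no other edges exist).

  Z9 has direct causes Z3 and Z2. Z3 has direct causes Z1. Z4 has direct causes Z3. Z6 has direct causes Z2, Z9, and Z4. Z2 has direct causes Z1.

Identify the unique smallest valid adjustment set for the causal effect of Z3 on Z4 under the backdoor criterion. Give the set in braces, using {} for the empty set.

{}

Variables eligible for adjustment (non-descendants of Z3, excluding Z3 and Z4): {Z1, Z2}.
Backdoor paths from Z3 to Z4:
  P1: Z3 <- Z1 -> Z2 -> Z9 -> Z6 <- Z4
  P2: Z3 <- Z1 -> Z2 -> Z6 <- Z4
Each backdoor path contains an unconditioned collider, so every path is already blocked with the empty conditioning set:
  P1: blocked at collider Z6 (neither it nor any descendant is in the conditioning set).
  P2: blocked at collider Z6 (neither it nor any descendant is in the conditioning set).
The empty set is therefore the unique smallest valid set.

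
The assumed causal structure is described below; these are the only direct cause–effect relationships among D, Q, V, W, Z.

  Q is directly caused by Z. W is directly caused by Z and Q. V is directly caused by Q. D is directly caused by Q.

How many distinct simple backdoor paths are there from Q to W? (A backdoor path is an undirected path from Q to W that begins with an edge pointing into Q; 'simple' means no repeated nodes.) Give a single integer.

1

A backdoor path from Q to W is any simple undirected path whose first edge points into Q (i.e. leaves Q via a parent).
Parents of Q: {Z}.
Enumerating:
  P1: Q <- Z -> W
That exhausts the simple backdoor paths. Count: 1.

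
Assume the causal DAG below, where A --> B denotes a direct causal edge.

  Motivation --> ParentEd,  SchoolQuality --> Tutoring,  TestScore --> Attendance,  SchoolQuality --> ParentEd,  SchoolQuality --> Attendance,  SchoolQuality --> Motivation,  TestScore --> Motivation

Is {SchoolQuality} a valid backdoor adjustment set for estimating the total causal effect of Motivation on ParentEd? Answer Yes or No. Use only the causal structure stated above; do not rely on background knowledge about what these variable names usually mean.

Backdoor paths from Motivation to ParentEd (paths whose first edge points into Motivation):
  P1: Motivation <- SchoolQuality -> ParentEd
  P2: Motivation <- TestScore -> Attendance <- SchoolQuality -> ParentEd
Condition 1 (no descendant of Motivation in the set): holds — descendants of Motivation are {ParentEd}; none are in {SchoolQuality}.
Condition 2 (every backdoor path blocked by {SchoolQuality}):
  P1: blocked at fork node SchoolQuality ∈ conditioning set.
  P2: blocked at collider Attendance (neither it nor any descendant is in the conditioning set).
{SchoolQuality} satisfies the backdoor criterion.

Yes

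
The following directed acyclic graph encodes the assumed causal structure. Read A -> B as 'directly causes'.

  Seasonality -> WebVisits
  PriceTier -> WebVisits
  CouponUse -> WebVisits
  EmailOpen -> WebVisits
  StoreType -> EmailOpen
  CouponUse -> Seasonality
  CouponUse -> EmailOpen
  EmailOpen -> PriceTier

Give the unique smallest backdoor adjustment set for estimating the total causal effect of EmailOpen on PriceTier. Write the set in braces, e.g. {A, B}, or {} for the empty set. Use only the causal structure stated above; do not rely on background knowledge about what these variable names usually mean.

Variables eligible for adjustment (non-descendants of EmailOpen, excluding EmailOpen and PriceTier): {CouponUse, Seasonality, StoreType}.
Backdoor paths from EmailOpen to PriceTier:
  P1: EmailOpen <- CouponUse -> Seasonality -> WebVisits <- PriceTier
  P2: EmailOpen <- CouponUse -> WebVisits <- PriceTier
Each backdoor path contains an unconditioned collider, so every path is already blocked with the empty conditioning set:
  P1: blocked at collider WebVisits (neither it nor any descendant is in the conditioning set).
  P2: blocked at collider WebVisits (neither it nor any descendant is in the conditioning set).
The empty set is therefore the unique smallest valid set.

{}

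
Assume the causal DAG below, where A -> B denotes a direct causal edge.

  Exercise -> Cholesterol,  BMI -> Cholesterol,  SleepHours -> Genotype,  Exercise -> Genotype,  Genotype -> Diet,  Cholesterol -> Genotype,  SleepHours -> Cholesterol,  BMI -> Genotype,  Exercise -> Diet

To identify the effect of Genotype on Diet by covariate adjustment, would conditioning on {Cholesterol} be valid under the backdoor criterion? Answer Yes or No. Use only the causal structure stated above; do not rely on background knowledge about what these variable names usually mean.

Backdoor paths from Genotype to Diet (paths whose first edge points into Genotype):
  P1: Genotype <- Exercise -> Diet
  P2: Genotype <- BMI -> Cholesterol <- Exercise -> Diet
  P3: Genotype <- SleepHours -> Cholesterol <- Exercise -> Diet
  P4: Genotype <- Cholesterol <- Exercise -> Diet
Condition 1 (no descendant of Genotype in the set): holds — descendants of Genotype are {Diet}; none are in {Cholesterol}.
Condition 2 (every backdoor path blocked by {Cholesterol}):
  P1: open — no interior node is in the conditioning set.
  P2: open — collider(s) Cholesterol are conditioned on (or have a conditioned descendant) and no non-collider on the path is in the set.
  P3: open — collider(s) Cholesterol are conditioned on (or have a conditioned descendant) and no non-collider on the path is in the set.
  P4: blocked at chain node Cholesterol ∈ conditioning set.
{Cholesterol} does not satisfy the backdoor criterion.

No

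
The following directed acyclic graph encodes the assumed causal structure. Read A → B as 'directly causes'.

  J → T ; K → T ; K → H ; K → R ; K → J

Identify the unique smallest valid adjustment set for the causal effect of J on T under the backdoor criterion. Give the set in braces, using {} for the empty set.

{K}

Variables eligible for adjustment (non-descendants of J, excluding J and T): {H, K, R}.
Backdoor paths from J to T:
  P1: J <- K -> T
The empty set is not sufficient: P1 (J <- K -> T) has no collider blocking it and no conditioned non-collider, so it is open.
Try {K}:
  P1: blocked at fork node K ∈ conditioning set.
{K} contains no descendant of J and blocks every backdoor path.
No other singleton works — e.g. {R} leaves P1 open — so {K} is the unique smallest valid adjustment set.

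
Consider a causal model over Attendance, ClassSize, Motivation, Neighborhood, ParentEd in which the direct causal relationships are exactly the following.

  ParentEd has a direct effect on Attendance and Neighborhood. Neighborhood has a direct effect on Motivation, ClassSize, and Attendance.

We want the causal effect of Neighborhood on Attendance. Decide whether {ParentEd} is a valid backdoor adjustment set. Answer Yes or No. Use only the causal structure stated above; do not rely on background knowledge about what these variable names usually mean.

Backdoor paths from Neighborhood to Attendance (paths whose first edge points into Neighborhood):
  P1: Neighborhood <- ParentEd -> Attendance
Condition 1 (no descendant of Neighborhood in the set): holds — descendants of Neighborhood are {Attendance, ClassSize, Motivation}; none are in {ParentEd}.
Condition 2 (every backdoor path blocked by {ParentEd}):
  P1: blocked at fork node ParentEd ∈ conditioning set.
{ParentEd} satisfies the backdoor criterion.

Yes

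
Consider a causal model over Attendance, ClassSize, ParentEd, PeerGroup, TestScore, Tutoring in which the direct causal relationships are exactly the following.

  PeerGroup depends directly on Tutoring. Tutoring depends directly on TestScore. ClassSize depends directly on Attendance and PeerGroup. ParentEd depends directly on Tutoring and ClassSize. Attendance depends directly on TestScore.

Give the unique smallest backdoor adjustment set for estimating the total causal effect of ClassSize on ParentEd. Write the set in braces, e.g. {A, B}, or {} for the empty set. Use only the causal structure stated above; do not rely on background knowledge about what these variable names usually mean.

Variables eligible for adjustment (non-descendants of ClassSize, excluding ClassSize and ParentEd): {Attendance, PeerGroup, TestScore, Tutoring}.
Backdoor paths from ClassSize to ParentEd:
  P1: ClassSize <- PeerGroup <- Tutoring -> ParentEd
  P2: ClassSize <- Attendance <- TestScore -> Tutoring -> ParentEd
The empty set is not sufficient: P1 (ClassSize <- PeerGroup <- Tutoring -> ParentEd) has no collider blocking it and no conditioned non-collider, so it is open.
Try {Tutoring}:
  P1: blocked at fork node Tutoring ∈ conditioning set.
  P2: blocked at chain node Tutoring ∈ conditioning set.
{Tutoring} contains no descendant of ClassSize and blocks every backdoor path.
No other singleton works — e.g. {TestScore} leaves P1 open — so {Tutoring} is the unique smallest valid adjustment set.

{Tutoring}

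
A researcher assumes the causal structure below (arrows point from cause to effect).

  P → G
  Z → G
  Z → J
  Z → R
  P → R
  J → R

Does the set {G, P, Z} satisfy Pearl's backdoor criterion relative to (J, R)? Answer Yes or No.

Backdoor paths from J to R (paths whose first edge points into J):
  P1: J <- Z -> R
  P2: J <- Z -> G <- P -> R
Condition 1 (no descendant of J in the set): holds — descendants of J are {R}; none are in {G, P, Z}.
Condition 2 (every backdoor path blocked by {G, P, Z}):
  P1: blocked at fork node Z ∈ conditioning set.
  P2: blocked at fork node Z ∈ conditioning set.
{G, P, Z} satisfies the backdoor criterion.

Yes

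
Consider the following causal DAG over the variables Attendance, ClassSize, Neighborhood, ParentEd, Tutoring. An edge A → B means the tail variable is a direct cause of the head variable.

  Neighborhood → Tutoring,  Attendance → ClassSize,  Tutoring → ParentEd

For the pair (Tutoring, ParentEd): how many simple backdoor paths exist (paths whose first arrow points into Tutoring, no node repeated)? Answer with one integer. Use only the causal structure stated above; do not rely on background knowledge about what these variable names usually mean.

A backdoor path from Tutoring to ParentEd is any simple undirected path whose first edge points into Tutoring (i.e. leaves Tutoring via a parent).
Parents of Tutoring: {Neighborhood}.
No simple path from any parent of Tutoring reaches ParentEd without revisiting Tutoring, so there are no backdoor paths.

0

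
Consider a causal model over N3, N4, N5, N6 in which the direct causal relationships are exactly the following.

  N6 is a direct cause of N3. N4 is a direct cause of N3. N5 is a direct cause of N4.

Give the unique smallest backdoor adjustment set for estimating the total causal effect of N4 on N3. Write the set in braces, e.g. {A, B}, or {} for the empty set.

Variables eligible for adjustment (non-descendants of N4, excluding N4 and N3): {N5, N6}.
Backdoor paths from N4 to N3:
  (none)
With no backdoor paths the empty set already satisfies the criterion, and it is trivially minimal.

{}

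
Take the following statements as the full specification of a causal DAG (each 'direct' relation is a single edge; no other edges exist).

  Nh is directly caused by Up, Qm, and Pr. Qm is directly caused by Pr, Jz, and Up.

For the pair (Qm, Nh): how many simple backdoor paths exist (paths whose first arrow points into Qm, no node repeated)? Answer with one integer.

A backdoor path from Qm to Nh is any simple undirected path whose first edge points into Qm (i.e. leaves Qm via a parent).
Parents of Qm: {Jz, Pr, Up}.
Enumerating:
  P1: Qm <- Up -> Nh
  P2: Qm <- Pr -> Nh
That exhausts the simple backdoor paths. Count: 2.

2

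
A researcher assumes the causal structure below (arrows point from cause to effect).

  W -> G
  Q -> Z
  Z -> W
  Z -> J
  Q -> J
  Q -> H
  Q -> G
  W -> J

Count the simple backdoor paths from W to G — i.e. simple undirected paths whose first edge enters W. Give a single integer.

A backdoor path from W to G is any simple undirected path whose first edge points into W (i.e. leaves W via a parent).
Parents of W: {Z}.
Enumerating:
  P1: W <- Z <- Q -> G
  P2: W <- Z -> J <- Q -> G
That exhausts the simple backdoor paths. Count: 2.

2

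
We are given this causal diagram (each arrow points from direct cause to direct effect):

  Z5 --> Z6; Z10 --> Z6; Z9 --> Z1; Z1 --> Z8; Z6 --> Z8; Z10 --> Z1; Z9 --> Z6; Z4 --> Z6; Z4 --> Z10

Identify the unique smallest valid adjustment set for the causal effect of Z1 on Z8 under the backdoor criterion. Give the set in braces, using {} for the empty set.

Variables eligible for adjustment (non-descendants of Z1, excluding Z1 and Z8): {Z10, Z4, Z5, Z6, Z9}.
Backdoor paths from Z1 to Z8:
  P1: Z1 <- Z9 -> Z6 -> Z8
  P2: Z1 <- Z10 <- Z4 -> Z6 -> Z8
  P3: Z1 <- Z10 -> Z6 -> Z8
The empty set is not sufficient: P1 (Z1 <- Z9 -> Z6 -> Z8) has no collider blocking it and no conditioned non-collider, so it is open.
Try {Z6}:
  P1: blocked at chain node Z6 ∈ conditioning set.
  P2: blocked at chain node Z6 ∈ conditioning set.
  P3: blocked at chain node Z6 ∈ conditioning set.
{Z6} contains no descendant of Z1 and blocks every backdoor path.
No other singleton works — e.g. {Z9} leaves P2 open — so {Z6} is the unique smallest valid adjustment set.

{Z6}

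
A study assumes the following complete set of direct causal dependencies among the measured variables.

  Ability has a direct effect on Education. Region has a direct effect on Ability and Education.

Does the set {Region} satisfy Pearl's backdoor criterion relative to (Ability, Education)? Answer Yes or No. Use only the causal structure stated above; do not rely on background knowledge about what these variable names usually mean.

Backdoor paths from Ability to Education (paths whose first edge points into Ability):
  P1: Ability <- Region -> Education
Condition 1 (no descendant of Ability in the set): holds — descendants of Ability are {Education}; none are in {Region}.
Condition 2 (every backdoor path blocked by {Region}):
  P1: blocked at fork node Region ∈ conditioning set.
{Region} satisfies the backdoor criterion.

Yes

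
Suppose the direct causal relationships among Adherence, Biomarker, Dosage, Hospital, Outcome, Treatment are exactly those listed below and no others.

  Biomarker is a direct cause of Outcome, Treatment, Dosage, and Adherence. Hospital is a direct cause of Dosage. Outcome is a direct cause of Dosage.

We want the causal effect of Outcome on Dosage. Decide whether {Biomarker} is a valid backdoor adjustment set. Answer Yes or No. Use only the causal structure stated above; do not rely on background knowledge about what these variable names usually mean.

Yes

Backdoor paths from Outcome to Dosage (paths whose first edge points into Outcome):
  P1: Outcome <- Biomarker -> Dosage
Condition 1 (no descendant of Outcome in the set): holds — descendants of Outcome are {Dosage}; none are in {Biomarker}.
Condition 2 (every backdoor path blocked by {Biomarker}):
  P1: blocked at fork node Biomarker ∈ conditioning set.
{Biomarker} satisfies the backdoor criterion.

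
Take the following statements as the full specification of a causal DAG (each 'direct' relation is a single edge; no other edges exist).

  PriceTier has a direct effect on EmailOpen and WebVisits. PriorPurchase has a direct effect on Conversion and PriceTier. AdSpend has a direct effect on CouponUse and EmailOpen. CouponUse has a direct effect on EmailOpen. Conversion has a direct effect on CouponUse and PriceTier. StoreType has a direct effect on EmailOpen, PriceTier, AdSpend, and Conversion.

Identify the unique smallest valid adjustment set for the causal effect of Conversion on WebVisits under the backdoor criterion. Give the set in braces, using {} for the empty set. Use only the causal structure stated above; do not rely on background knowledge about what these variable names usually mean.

Variables eligible for adjustment (non-descendants of Conversion, excluding Conversion and WebVisits): {AdSpend, PriorPurchase, StoreType}.
Backdoor paths from Conversion to WebVisits:
  P1: Conversion <- StoreType -> AdSpend -> CouponUse -> EmailOpen <- PriceTier -> WebVisits
  P2: Conversion <- StoreType -> AdSpend -> EmailOpen <- PriceTier -> WebVisits
  P3: Conversion <- StoreType -> PriceTier -> WebVisits
  P4: Conversion <- StoreType -> EmailOpen <- PriceTier -> WebVisits
  P5: Conversion <- PriorPurchase -> PriceTier -> WebVisits
The empty set is not sufficient: P3 (Conversion <- StoreType -> PriceTier -> WebVisits) has no collider blocking it and no conditioned non-collider, so it is open.
Try {PriorPurchase, StoreType}:
  P1: blocked at fork node StoreType ∈ conditioning set.
  P2: blocked at fork node StoreType ∈ conditioning set.
  P3: blocked at fork node StoreType ∈ conditioning set.
  P4: blocked at fork node StoreType ∈ conditioning set.
  P5: blocked at fork node PriorPurchase ∈ conditioning set.
{PriorPurchase, StoreType} contains no descendant of Conversion and blocks every backdoor path.
Every element of {PriorPurchase, StoreType} is needed (dropping PriorPurchase leaves P5 open; dropping StoreType leaves P3 open), so no proper subset is valid.
Among all size-2 subsets of the eligible variables, only {PriorPurchase, StoreType} blocks every backdoor path, so it is the unique smallest valid adjustment set.

{PriorPurchase, StoreType}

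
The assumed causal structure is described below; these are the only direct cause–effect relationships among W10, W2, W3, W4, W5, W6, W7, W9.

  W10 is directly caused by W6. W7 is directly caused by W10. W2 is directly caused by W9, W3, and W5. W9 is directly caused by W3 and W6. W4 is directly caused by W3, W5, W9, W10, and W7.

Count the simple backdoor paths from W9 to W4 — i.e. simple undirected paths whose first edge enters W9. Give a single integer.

A backdoor path from W9 to W4 is any simple undirected path whose first edge points into W9 (i.e. leaves W9 via a parent).
Parents of W9: {W3, W6}.
Enumerating:
  P1: W9 <- W3 -> W4
  P2: W9 <- W3 -> W2 <- W5 -> W4
  P3: W9 <- W6 -> W10 -> W7 -> W4
  P4: W9 <- W6 -> W10 -> W4
That exhausts the simple backdoor paths. Count: 4.

4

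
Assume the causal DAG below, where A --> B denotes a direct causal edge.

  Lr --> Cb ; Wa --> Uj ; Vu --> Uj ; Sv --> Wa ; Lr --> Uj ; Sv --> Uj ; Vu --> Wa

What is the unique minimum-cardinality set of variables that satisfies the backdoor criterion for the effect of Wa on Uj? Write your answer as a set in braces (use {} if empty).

Variables eligible for adjustment (non-descendants of Wa, excluding Wa and Uj): {Cb, Lr, Sv, Vu}.
Backdoor paths from Wa to Uj:
  P1: Wa <- Vu -> Uj
  P2: Wa <- Sv -> Uj
The empty set is not sufficient: P1 (Wa <- Vu -> Uj) has no collider blocking it and no conditioned non-collider, so it is open.
Try {Sv, Vu}:
  P1: blocked at fork node Vu ∈ conditioning set.
  P2: blocked at fork node Sv ∈ conditioning set.
{Sv, Vu} contains no descendant of Wa and blocks every backdoor path.
Every element of {Sv, Vu} is needed (dropping Sv leaves P2 open; dropping Vu leaves P1 open), so no proper subset is valid.
Among all size-2 subsets of the eligible variables, only {Sv, Vu} blocks every backdoor path, so it is the unique smallest valid adjustment set.

{Sv, Vu}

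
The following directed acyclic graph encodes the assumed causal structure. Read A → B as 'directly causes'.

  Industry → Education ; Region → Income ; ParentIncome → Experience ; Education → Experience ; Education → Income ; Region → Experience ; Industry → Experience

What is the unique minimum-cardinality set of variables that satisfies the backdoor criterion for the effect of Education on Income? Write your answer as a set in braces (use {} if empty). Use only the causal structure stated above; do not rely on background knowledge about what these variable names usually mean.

{}

Variables eligible for adjustment (non-descendants of Education, excluding Education and Income): {Industry, ParentIncome, Region}.
Backdoor paths from Education to Income:
  P1: Education <- Industry -> Experience <- Region -> Income
Each backdoor path contains an unconditioned collider, so every path is already blocked with the empty conditioning set:
  P1: blocked at collider Experience (neither it nor any descendant is in the conditioning set).
The empty set is therefore the unique smallest valid set.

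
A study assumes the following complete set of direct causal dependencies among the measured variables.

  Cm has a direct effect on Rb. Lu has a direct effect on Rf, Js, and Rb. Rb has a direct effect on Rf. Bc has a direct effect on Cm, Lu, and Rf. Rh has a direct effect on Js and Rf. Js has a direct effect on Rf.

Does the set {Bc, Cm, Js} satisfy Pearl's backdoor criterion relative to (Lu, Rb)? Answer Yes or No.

No

Backdoor paths from Lu to Rb (paths whose first edge points into Lu):
  P1: Lu <- Bc -> Cm -> Rb
  P2: Lu <- Bc -> Rf <- Rb
Condition 1 (no descendant of Lu in the set): FAILS — Js is a descendant of Lu.
Condition 2 (every backdoor path blocked by {Bc, Cm, Js}):
  P1: blocked at fork node Bc ∈ conditioning set.
  P2: blocked at fork node Bc ∈ conditioning set.
{Bc, Cm, Js} does not satisfy the backdoor criterion.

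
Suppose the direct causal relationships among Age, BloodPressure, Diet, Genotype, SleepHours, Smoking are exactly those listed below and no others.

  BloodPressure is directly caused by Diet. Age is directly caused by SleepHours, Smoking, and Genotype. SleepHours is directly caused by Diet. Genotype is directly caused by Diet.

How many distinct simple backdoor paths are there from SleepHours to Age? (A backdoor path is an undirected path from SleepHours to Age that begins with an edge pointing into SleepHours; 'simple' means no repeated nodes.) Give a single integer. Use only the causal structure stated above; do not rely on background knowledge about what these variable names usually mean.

1

A backdoor path from SleepHours to Age is any simple undirected path whose first edge points into SleepHours (i.e. leaves SleepHours via a parent).
Parents of SleepHours: {Diet}.
Enumerating:
  P1: SleepHours <- Diet -> Genotype -> Age
That exhausts the simple backdoor paths. Count: 1.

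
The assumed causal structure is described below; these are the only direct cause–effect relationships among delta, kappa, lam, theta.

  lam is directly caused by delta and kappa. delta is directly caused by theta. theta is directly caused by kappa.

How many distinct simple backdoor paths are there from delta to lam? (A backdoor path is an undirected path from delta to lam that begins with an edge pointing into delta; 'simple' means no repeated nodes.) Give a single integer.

A backdoor path from delta to lam is any simple undirected path whose first edge points into delta (i.e. leaves delta via a parent).
Parents of delta: {theta}.
Enumerating:
  P1: delta <- theta <- kappa -> lam
That exhausts the simple backdoor paths. Count: 1.

1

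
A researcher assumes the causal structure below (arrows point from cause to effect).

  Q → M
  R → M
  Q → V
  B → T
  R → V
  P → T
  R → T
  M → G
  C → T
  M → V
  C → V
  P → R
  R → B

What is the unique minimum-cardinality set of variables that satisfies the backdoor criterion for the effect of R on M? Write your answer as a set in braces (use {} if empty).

{}

Variables eligible for adjustment (non-descendants of R, excluding R and M): {C, P, Q}.
Backdoor paths from R to M:
  P1: R <- P -> T <- C -> V <- Q -> M
  P2: R <- P -> T <- C -> V <- M
Each backdoor path contains an unconditioned collider, so every path is already blocked with the empty conditioning set:
  P1: blocked at collider T (neither it nor any descendant is in the conditioning set).
  P2: blocked at collider T (neither it nor any descendant is in the conditioning set).
The empty set is therefore the unique smallest valid set.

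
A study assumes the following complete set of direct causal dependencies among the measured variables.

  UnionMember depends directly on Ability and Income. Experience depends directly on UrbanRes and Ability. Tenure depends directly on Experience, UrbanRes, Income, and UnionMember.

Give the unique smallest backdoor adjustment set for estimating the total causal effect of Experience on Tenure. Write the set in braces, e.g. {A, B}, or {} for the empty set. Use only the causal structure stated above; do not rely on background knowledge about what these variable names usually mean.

{Ability, UrbanRes}

Variables eligible for adjustment (non-descendants of Experience, excluding Experience and Tenure): {Ability, Income, UnionMember, UrbanRes}.
Backdoor paths from Experience to Tenure:
  P1: Experience <- Ability -> UnionMember <- Income -> Tenure
  P2: Experience <- Ability -> UnionMember -> Tenure
  P3: Experience <- UrbanRes -> Tenure
The empty set is not sufficient: P2 (Experience <- Ability -> UnionMember -> Tenure) has no collider blocking it and no conditioned non-collider, so it is open.
Try {Ability, UrbanRes}:
  P1: blocked at fork node Ability ∈ conditioning set.
  P2: blocked at fork node Ability ∈ conditioning set.
  P3: blocked at fork node UrbanRes ∈ conditioning set.
{Ability, UrbanRes} contains no descendant of Experience and blocks every backdoor path.
Every element of {Ability, UrbanRes} is needed (dropping Ability leaves P2 open; dropping UrbanRes leaves P3 open), so no proper subset is valid.
Among all size-2 subsets of the eligible variables, only {Ability, UrbanRes} blocks every backdoor path, so it is the unique smallest valid adjustment set.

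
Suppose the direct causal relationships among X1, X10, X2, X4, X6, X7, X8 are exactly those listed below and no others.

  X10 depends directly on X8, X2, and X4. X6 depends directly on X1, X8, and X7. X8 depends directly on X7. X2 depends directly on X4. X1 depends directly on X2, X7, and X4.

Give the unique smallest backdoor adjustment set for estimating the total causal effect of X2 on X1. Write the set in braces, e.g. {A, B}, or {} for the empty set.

Variables eligible for adjustment (non-descendants of X2, excluding X2 and X1): {X4, X7, X8}.
Backdoor paths from X2 to X1:
  P1: X2 <- X4 -> X1
  P2: X2 <- X4 -> X10 <- X8 <- X7 -> X1
  P3: X2 <- X4 -> X10 <- X8 <- X7 -> X6 <- X1
  P4: X2 <- X4 -> X10 <- X8 -> X6 <- X7 -> X1
  P5: X2 <- X4 -> X10 <- X8 -> X6 <- X1
The empty set is not sufficient: P1 (X2 <- X4 -> X1) has no collider blocking it and no conditioned non-collider, so it is open.
Try {X4}:
  P1: blocked at fork node X4 ∈ conditioning set.
  P2: blocked at fork node X4 ∈ conditioning set.
  P3: blocked at fork node X4 ∈ conditioning set.
  P4: blocked at fork node X4 ∈ conditioning set.
  P5: blocked at fork node X4 ∈ conditioning set.
{X4} contains no descendant of X2 and blocks every backdoor path.
No other singleton works — e.g. {X7} leaves P1 open — so {X4} is the unique smallest valid adjustment set.

{X4}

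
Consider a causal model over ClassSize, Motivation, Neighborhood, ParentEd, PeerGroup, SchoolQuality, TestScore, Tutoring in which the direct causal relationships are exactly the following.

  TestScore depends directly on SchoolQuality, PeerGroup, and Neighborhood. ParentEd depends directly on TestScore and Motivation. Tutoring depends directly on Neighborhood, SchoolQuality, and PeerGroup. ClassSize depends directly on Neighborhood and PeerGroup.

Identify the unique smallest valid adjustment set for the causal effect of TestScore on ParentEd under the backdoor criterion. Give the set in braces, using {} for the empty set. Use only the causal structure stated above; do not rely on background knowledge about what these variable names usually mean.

{}

Variables eligible for adjustment (non-descendants of TestScore, excluding TestScore and ParentEd): {ClassSize, Motivation, Neighborhood, PeerGroup, SchoolQuality, Tutoring}.
Backdoor paths from TestScore to ParentEd:
  (none)
With no backdoor paths the empty set already satisfies the criterion, and it is trivially minimal.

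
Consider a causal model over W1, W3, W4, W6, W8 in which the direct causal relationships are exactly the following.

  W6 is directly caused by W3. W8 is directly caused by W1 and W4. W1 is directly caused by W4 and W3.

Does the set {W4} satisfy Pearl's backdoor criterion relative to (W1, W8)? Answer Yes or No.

Backdoor paths from W1 to W8 (paths whose first edge points into W1):
  P1: W1 <- W4 -> W8
Condition 1 (no descendant of W1 in the set): holds — descendants of W1 are {W8}; none are in {W4}.
Condition 2 (every backdoor path blocked by {W4}):
  P1: blocked at fork node W4 ∈ conditioning set.
{W4} satisfies the backdoor criterion.

Yes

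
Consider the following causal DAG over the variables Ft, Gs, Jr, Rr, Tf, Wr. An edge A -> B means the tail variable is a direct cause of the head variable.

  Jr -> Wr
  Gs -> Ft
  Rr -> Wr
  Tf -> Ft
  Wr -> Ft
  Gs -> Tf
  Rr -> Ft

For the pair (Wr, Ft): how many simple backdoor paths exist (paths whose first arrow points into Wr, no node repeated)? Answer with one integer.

A backdoor path from Wr to Ft is any simple undirected path whose first edge points into Wr (i.e. leaves Wr via a parent).
Parents of Wr: {Jr, Rr}.
Enumerating:
  P1: Wr <- Rr -> Ft
That exhausts the simple backdoor paths. Count: 1.

1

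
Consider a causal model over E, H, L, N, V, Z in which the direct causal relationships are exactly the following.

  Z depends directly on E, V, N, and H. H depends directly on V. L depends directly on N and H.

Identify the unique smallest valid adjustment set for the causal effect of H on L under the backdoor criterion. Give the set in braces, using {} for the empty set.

{}

Variables eligible for adjustment (non-descendants of H, excluding H and L): {E, N, V}.
Backdoor paths from H to L:
  P1: H <- V -> Z <- N -> L
Each backdoor path contains an unconditioned collider, so every path is already blocked with the empty conditioning set:
  P1: blocked at collider Z (neither it nor any descendant is in the conditioning set).
The empty set is therefore the unique smallest valid set.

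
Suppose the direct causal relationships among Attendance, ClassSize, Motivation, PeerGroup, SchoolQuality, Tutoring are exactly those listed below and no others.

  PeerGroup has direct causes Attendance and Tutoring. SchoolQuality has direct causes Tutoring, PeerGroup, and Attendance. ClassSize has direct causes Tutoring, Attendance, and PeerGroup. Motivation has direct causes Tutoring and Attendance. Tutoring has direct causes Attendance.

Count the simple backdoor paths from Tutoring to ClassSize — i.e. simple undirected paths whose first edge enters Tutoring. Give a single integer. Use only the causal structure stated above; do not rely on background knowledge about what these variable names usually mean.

3

A backdoor path from Tutoring to ClassSize is any simple undirected path whose first edge points into Tutoring (i.e. leaves Tutoring via a parent).
Parents of Tutoring: {Attendance}.
Enumerating:
  P1: Tutoring <- Attendance -> PeerGroup -> ClassSize
  P2: Tutoring <- Attendance -> SchoolQuality <- PeerGroup -> ClassSize
  P3: Tutoring <- Attendance -> ClassSize
That exhausts the simple backdoor paths. Count: 3.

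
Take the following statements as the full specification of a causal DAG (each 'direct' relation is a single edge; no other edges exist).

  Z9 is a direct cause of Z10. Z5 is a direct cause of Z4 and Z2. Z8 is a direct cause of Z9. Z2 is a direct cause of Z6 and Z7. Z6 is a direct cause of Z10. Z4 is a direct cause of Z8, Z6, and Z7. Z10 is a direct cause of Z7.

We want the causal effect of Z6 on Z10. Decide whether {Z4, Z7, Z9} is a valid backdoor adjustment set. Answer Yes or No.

No

Backdoor paths from Z6 to Z10 (paths whose first edge points into Z6):
  P1: Z6 <- Z4 <- Z5 -> Z2 -> Z7 <- Z10
  P2: Z6 <- Z4 -> Z8 -> Z9 -> Z10
  P3: Z6 <- Z4 -> Z7 <- Z10
  P4: Z6 <- Z2 <- Z5 -> Z4 -> Z8 -> Z9 -> Z10
  P5: Z6 <- Z2 <- Z5 -> Z4 -> Z7 <- Z10
  P6: Z6 <- Z2 -> Z7 <- Z4 -> Z8 -> Z9 -> Z10
  P7: Z6 <- Z2 -> Z7 <- Z10
Condition 1 (no descendant of Z6 in the set): FAILS — Z7 is a descendant of Z6.
Condition 2 (every backdoor path blocked by {Z4, Z7, Z9}):
  P1: blocked at chain node Z4 ∈ conditioning set.
  P2: blocked at fork node Z4 ∈ conditioning set.
  P3: blocked at fork node Z4 ∈ conditioning set.
  P4: blocked at chain node Z4 ∈ conditioning set.
  P5: blocked at chain node Z4 ∈ conditioning set.
  P6: blocked at fork node Z4 ∈ conditioning set.
  P7: open — collider(s) Z7 are conditioned on (or have a conditioned descendant) and no non-collider on the path is in the set.
{Z4, Z7, Z9} does not satisfy the backdoor criterion.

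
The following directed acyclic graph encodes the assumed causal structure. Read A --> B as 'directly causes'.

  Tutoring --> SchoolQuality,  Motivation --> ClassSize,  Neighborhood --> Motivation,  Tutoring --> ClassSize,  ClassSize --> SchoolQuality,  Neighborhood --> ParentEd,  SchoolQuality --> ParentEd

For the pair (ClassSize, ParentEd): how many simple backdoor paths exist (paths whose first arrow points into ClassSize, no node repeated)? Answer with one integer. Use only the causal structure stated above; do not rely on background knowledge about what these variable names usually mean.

A backdoor path from ClassSize to ParentEd is any simple undirected path whose first edge points into ClassSize (i.e. leaves ClassSize via a parent).
Parents of ClassSize: {Motivation, Tutoring}.
Enumerating:
  P1: ClassSize <- Tutoring -> SchoolQuality -> ParentEd
  P2: ClassSize <- Motivation <- Neighborhood -> ParentEd
That exhausts the simple backdoor paths. Count: 2.

2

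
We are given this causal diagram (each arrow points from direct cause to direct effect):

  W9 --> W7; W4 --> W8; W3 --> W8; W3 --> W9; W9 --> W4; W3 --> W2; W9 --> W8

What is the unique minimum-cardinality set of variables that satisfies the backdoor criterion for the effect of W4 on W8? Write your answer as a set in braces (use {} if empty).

Variables eligible for adjustment (non-descendants of W4, excluding W4 and W8): {W2, W3, W7, W9}.
Backdoor paths from W4 to W8:
  P1: W4 <- W9 <- W3 -> W8
  P2: W4 <- W9 -> W8
The empty set is not sufficient: P1 (W4 <- W9 <- W3 -> W8) has no collider blocking it and no conditioned non-collider, so it is open.
Try {W9}:
  P1: blocked at chain node W9 ∈ conditioning set.
  P2: blocked at fork node W9 ∈ conditioning set.
{W9} contains no descendant of W4 and blocks every backdoor path.
No other singleton works — e.g. {W3} leaves P2 open — so {W9} is the unique smallest valid adjustment set.

{W9}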